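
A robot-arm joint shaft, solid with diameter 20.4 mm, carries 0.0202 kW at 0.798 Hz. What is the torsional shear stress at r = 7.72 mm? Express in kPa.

1830 kPa

ω = 2π·0.798 = 5.014 rad/s, so T = P/ω = 0.0202×10³ / 5.014 = 4.029 N·m.
J = πd⁴/32 = π(0.0204)⁴/32 = 1.700×10^-8 m⁴.
Shear stress varies linearly with radius: τ = T·r/J = 4.029 × 0.00772 / 1.700×10^-8 = 1.829×10^6 Pa.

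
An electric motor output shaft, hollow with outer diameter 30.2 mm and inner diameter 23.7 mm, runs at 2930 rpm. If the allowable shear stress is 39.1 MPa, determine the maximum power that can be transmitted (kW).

J = π(d_o⁴ − d_i⁴)/32 = π(0.0302⁴ − 0.0237⁴)/32 = 5.069×10^-8 m⁴.
T_max = τ_allow·J/r = 3.91×10^7 × 5.069×10^-8 / 0.0151 = 131.3 N·m.
ω = 2π·2930/60 = 306.8 rad/s, so P_max = T_max·ω = 4.027×10^4 W.

40.3 kW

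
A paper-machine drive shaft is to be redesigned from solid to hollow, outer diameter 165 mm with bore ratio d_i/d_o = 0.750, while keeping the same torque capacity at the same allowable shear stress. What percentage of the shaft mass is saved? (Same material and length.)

43.6 %

Equal τ_max and T ⇒ the solid shaft needs d_s³ = d_o³(1−k⁴), so d_s = 165·(1−0.750⁴)^(1/3) = 145.4 mm.
Area ratio A_h/A_s = d_o²(1−k²)/d_s² = (1−k²)/(1−k⁴)^(2/3) = 0.5638.
Mass saving = 1 − 0.5638 = 43.6 %.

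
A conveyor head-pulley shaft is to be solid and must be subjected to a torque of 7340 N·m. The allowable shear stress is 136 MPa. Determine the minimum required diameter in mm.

For a solid shaft τ_max = 16T/(πd³), so d = (16T/(π τ_allow))^(1/3) = (16·7340/(π·1.36×10^8))^(1/3) = 0.06502 m.

65.0 mm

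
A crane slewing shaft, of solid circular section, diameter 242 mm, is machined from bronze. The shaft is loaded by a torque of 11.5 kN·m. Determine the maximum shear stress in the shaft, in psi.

J = πd⁴/32 = π(0.242)⁴/32 = 3.367×10^-4 m⁴.
τ_max = T·r/J = 11500 × 0.121 / 3.367×10^-4 = 4.133×10^6 Pa.

599 psi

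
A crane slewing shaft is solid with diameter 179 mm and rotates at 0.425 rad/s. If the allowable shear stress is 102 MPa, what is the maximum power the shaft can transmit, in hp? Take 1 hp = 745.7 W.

65.5 hp

J = πd⁴/32 = π(0.179)⁴/32 = 1.008×10^-4 m⁴.
T_max = τ_allow·J/r = 1.02×10^8 × 1.008×10^-4 / 0.0895 = 114900 N·m.
ω = 0.425 rad/s, so P_max = T_max·ω = 4.882×10^4 W.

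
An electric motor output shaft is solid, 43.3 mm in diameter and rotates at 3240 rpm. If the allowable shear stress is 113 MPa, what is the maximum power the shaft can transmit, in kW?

611 kW

J = πd⁴/32 = π(0.0433)⁴/32 = 3.451×10^-7 m⁴.
T_max = τ_allow·J/r = 1.13×10^8 × 3.451×10^-7 / 0.0216 = 1801 N·m.
ω = 2π·3240/60 = 339.3 rad/s, so P_max = T_max·ω = 6.111×10^5 W.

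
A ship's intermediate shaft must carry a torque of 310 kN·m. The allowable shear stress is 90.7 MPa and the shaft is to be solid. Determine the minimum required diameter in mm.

259 mm

For a solid shaft τ_max = 16T/(πd³), so d = (16T/(π τ_allow))^(1/3) = (16·310000/(π·9.07×10^7))^(1/3) = 0.2592 m.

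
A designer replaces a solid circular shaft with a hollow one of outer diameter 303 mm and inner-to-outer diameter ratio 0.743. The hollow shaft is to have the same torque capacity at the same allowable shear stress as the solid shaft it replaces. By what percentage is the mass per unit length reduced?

Equal τ_max and T ⇒ the solid shaft needs d_s³ = d_o³(1−k⁴), so d_s = 303·(1−0.743⁴)^(1/3) = 268.4 mm.
Area ratio A_h/A_s = d_o²(1−k²)/d_s² = (1−k²)/(1−k⁴)^(2/3) = 0.5708.
Mass saving = 1 − 0.5708 = 42.9 %.

42.9 %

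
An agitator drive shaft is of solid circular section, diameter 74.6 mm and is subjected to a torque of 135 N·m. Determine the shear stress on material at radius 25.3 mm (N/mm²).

J = πd⁴/32 = π(0.0746)⁴/32 = 3.041×10^-6 m⁴.
Shear stress varies linearly with radius: τ = T·r/J = 135.0 × 0.0253 / 3.041×10^-6 = 1.123×10^6 Pa.

1.12 N/mm²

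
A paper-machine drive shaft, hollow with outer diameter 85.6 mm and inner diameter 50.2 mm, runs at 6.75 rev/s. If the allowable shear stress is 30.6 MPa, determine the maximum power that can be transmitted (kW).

J = π(d_o⁴ − d_i⁴)/32 = π(0.0856⁴ − 0.0502⁴)/32 = 4.648×10^-6 m⁴.
T_max = τ_allow·J/r = 3.06×10^7 × 4.648×10^-6 / 0.0428 = 3323 N·m.
ω = 2π·6.75 = 42.41 rad/s, so P_max = T_max·ω = 1.409×10^5 W.

141 kW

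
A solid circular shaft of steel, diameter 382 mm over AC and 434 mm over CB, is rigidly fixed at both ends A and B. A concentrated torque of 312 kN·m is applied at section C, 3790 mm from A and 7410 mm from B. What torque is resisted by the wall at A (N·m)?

Compatibility: T_A·a/J_AC = T_B·b/J_CB with T_A + T_B = T₀.
J_AC = 2.09×10^-3 m⁴, J_CB = 3.48×10^-3 m⁴, so T_A = T₀·(J_AC/a)/((J_AC/a)+(J_CB/b)) = 168500 N·m, T_B = 143500 N·m.

168000 N·m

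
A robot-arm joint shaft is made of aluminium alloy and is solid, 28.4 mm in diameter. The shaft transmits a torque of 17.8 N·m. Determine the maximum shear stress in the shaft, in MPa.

3.96 MPa

J = πd⁴/32 = π(0.0284)⁴/32 = 6.387×10^-8 m⁴.
τ_max = T·r/J = 17.80 × 0.0142 / 6.387×10^-8 = 3.958×10^6 Pa.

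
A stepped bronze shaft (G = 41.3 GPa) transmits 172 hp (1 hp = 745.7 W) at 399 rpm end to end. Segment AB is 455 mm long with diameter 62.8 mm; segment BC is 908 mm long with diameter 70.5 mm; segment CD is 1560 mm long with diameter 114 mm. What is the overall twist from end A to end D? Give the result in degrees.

3.26°

ω = 2π·399/60 = 41.78 rad/s, so T = P/ω = 172×745.7 / 41.78 = 3070 N·m.
J_AB = π(0.0628)⁴/32 = 1.53×10^-6 m⁴; J_BC = π(0.0705)⁴/32 = 2.43×10^-6 m⁴; J_CD = π(0.114)⁴/32 = 1.66×10^-5 m⁴.
θ = (T/G)·Σ L_i/J_i = (3070/41.3×10⁹)·(0.455/1.53×10^-6 + 0.908/2.43×10^-6 + 1.56/1.66×10^-5) = 0.05697 rad.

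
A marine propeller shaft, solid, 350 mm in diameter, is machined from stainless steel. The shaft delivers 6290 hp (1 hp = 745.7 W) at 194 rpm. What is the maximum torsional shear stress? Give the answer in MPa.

ω = 2π·194/60 = 20.32 rad/s, so T = P/ω = 6290×745.7 / 20.32 = 230900 N·m.
J = πd⁴/32 = π(0.350)⁴/32 = 1.473×10^-3 m⁴.
τ_max = T·r/J = 230900 × 0.175 / 1.473×10^-3 = 2.743×10^7 Pa.

27.4 MPa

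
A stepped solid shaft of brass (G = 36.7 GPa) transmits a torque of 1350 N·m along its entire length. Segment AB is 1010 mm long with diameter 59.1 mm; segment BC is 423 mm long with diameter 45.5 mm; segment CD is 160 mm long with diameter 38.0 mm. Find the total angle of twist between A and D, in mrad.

96.8 mrad

J_AB = π(0.0591)⁴/32 = 1.20×10^-6 m⁴; J_BC = π(0.0455)⁴/32 = 4.21×10^-7 m⁴; J_CD = π(0.0380)⁴/32 = 2.05×10^-7 m⁴.
θ = (T/G)·Σ L_i/J_i = (1350/36.7×10⁹)·(1.01/1.20×10^-6 + 0.423/4.21×10^-7 + 0.160/2.05×10^-7) = 0.09675 rad.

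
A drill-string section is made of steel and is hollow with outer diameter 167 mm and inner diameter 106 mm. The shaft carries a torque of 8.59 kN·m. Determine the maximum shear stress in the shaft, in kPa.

J = π(d_o⁴ − d_i⁴)/32 = π(0.167⁴ − 0.106⁴)/32 = 6.397×10^-5 m⁴.
τ_max = T·r/J = 8590 × 0.0835 / 6.397×10^-5 = 1.121×10^7 Pa.

11200 kPa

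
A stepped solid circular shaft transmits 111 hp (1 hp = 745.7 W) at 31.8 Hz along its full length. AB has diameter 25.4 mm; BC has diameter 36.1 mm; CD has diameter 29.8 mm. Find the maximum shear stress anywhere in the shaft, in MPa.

129 MPa

ω = 2π·31.8 = 199.8 rad/s, so T = P/ω = 111×745.7 / 199.8 = 414.3 N·m.
Under the same torque, τ_max = 16T/(πd³) is largest where d is smallest — segment AB (d = 25.4 mm).
τ_max = 16·414.3/(π·(0.0254)³) = 1.288×10^8 Pa.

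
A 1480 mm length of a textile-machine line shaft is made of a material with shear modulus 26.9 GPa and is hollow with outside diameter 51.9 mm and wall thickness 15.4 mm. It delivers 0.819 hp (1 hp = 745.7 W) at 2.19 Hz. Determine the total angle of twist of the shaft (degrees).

0.202°

ω = 2π·2.19 = 13.76 rad/s, so T = P/ω = 0.819×745.7 / 13.76 = 44.38 N·m.
J = π(d_o⁴ − d_i⁴)/32 = π(0.0519⁴ − 0.0211⁴)/32 = 6.929×10^-7 m⁴.
θ = T·L/(G·J) = 44.38 × 1.48 / (26.9×10⁹ × 6.929×10^-7) = 3.524×10^-3 rad.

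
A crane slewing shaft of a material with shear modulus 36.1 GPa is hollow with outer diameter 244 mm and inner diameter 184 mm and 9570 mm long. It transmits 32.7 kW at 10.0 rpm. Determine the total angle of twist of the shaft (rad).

ω = 2π·10.0/60 = 1.047 rad/s, so T = P/ω = 32.7×10³ / 1.047 = 31230 N·m.
J = π(d_o⁴ − d_i⁴)/32 = π(0.244⁴ − 0.184⁴)/32 = 2.355×10^-4 m⁴.
θ = T·L/(G·J) = 31230 × 9.57 / (36.1×10⁹ × 2.355×10^-4) = 0.03516 rad.

0.0352 rad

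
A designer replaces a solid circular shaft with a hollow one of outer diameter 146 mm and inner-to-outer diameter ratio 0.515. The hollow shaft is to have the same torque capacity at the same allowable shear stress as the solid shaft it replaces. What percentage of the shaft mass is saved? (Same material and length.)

Equal τ_max and T ⇒ the solid shaft needs d_s³ = d_o³(1−k⁴), so d_s = 146·(1−0.515⁴)^(1/3) = 142.5 mm.
Area ratio A_h/A_s = d_o²(1−k²)/d_s² = (1−k²)/(1−k⁴)^(2/3) = 0.7714.
Mass saving = 1 − 0.7714 = 22.9 %.

22.9 %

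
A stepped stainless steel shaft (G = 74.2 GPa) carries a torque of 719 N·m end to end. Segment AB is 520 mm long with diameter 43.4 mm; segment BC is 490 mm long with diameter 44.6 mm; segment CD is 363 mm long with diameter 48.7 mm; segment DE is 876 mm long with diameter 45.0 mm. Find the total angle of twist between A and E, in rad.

J_AB = π(0.0434)⁴/32 = 3.48×10^-7 m⁴; J_BC = π(0.0446)⁴/32 = 3.88×10^-7 m⁴; J_CD = π(0.0487)⁴/32 = 5.52×10^-7 m⁴; J_DE = π(0.0450)⁴/32 = 4.03×10^-7 m⁴.
θ = (T/G)·Σ L_i/J_i = (719.0/74.2×10⁹)·(0.520/3.48×10^-7 + 0.490/3.88×10^-7 + 0.363/5.52×10^-7 + 0.876/4.03×10^-7) = 0.05414 rad.

0.0541 rad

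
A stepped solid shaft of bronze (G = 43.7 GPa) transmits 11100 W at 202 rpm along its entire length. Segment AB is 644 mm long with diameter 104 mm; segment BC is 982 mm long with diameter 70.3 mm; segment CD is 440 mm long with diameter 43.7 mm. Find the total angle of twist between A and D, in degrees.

1.17°

ω = 2π·202/60 = 21.15 rad/s, so T = P/ω = 11100 / 21.15 = 524.7 N·m.
J_AB = π(0.104)⁴/32 = 1.15×10^-5 m⁴; J_BC = π(0.0703)⁴/32 = 2.40×10^-6 m⁴; J_CD = π(0.0437)⁴/32 = 3.58×10^-7 m⁴.
θ = (T/G)·Σ L_i/J_i = (524.7/43.7×10⁹)·(0.644/1.15×10^-5 + 0.982/2.40×10^-6 + 0.440/3.58×10^-7) = 0.02035 rad.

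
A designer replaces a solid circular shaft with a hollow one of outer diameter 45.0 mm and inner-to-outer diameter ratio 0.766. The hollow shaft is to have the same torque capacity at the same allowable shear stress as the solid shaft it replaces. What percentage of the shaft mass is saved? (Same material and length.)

Equal τ_max and T ⇒ the solid shaft needs d_s³ = d_o³(1−k⁴), so d_s = 45.0·(1−0.766⁴)^(1/3) = 39.09 mm.
Area ratio A_h/A_s = d_o²(1−k²)/d_s² = (1−k²)/(1−k⁴)^(2/3) = 0.5475.
Mass saving = 1 − 0.5475 = 45.2 %.

45.2 %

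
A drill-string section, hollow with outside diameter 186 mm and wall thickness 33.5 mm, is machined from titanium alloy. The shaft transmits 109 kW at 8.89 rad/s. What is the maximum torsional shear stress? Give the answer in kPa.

11700 kPa

ω = 8.89 rad/s, so T = P/ω = 109×10³ / 8.890 = 12260 N·m.
J = π(d_o⁴ − d_i⁴)/32 = π(0.186⁴ − 0.119⁴)/32 = 9.782×10^-5 m⁴.
τ_max = T·r/J = 12260 × 0.0930 / 9.782×10^-5 = 1.166×10^7 Pa.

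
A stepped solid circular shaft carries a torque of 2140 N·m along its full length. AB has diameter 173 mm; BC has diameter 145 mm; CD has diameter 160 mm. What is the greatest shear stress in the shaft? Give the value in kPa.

3580 kPa

Under the same torque, τ_max = 16T/(πd³) is largest where d is smallest — segment BC (d = 145 mm).
τ_max = 16·2140/(π·(0.145)³) = 3.575×10^6 Pa.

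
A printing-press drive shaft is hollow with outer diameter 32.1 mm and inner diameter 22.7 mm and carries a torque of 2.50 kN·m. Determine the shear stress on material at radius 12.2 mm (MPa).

390 MPa

J = π(d_o⁴ − d_i⁴)/32 = π(0.0321⁴ − 0.0227⁴)/32 = 7.817×10^-8 m⁴.
Shear stress varies linearly with radius: τ = T·r/J = 2500 × 0.0122 / 7.817×10^-8 = 3.902×10^8 Pa.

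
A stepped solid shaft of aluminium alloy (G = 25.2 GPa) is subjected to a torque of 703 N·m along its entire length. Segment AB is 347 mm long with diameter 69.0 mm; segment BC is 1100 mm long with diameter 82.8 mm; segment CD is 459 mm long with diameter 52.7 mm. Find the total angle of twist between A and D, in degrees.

J_AB = π(0.0690)⁴/32 = 2.23×10^-6 m⁴; J_BC = π(0.0828)⁴/32 = 4.61×10^-6 m⁴; J_CD = π(0.0527)⁴/32 = 7.57×10^-7 m⁴.
θ = (T/G)·Σ L_i/J_i = (703.0/25.2×10⁹)·(0.347/2.23×10^-6 + 1.10/4.61×10^-6 + 0.459/7.57×10^-7) = 0.02791 rad.

1.60°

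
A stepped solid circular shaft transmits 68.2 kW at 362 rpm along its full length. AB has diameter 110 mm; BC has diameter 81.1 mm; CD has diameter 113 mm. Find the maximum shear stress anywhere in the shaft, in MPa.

17.2 MPa

ω = 2π·362/60 = 37.91 rad/s, so T = P/ω = 68.2×10³ / 37.91 = 1799 N·m.
Under the same torque, τ_max = 16T/(πd³) is largest where d is smallest — segment BC (d = 81.1 mm).
τ_max = 16·1799/(π·(0.0811)³) = 1.718×10^7 Pa.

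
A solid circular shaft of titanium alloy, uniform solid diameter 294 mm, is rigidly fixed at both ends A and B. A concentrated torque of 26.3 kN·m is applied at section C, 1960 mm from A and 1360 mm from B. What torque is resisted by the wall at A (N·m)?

10800 N·m

With uniform GJ and both ends fixed, compatibility θ_AC = θ_CB gives T_A·a = T_B·b, together with T_A + T_B = T₀.
T_A = T₀·b/(a+b) = 26300·1360/3320 = 10770 N·m; T_B = 15530 N·m.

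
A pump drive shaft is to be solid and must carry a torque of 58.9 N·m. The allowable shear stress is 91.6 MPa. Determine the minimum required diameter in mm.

For a solid shaft τ_max = 16T/(πd³), so d = (16T/(π τ_allow))^(1/3) = (16·58.90/(π·9.16×10^7))^(1/3) = 0.01485 m.

14.9 mm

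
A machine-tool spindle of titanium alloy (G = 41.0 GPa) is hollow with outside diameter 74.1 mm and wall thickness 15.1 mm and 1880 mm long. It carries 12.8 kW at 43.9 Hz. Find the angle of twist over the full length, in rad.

8.20e-4 rad

ω = 2π·43.9 = 275.8 rad/s, so T = P/ω = 12.8×10³ / 275.8 = 46.41 N·m.
J = π(d_o⁴ − d_i⁴)/32 = π(0.0741⁴ − 0.0439⁴)/32 = 2.595×10^-6 m⁴.
θ = T·L/(G·J) = 46.41 × 1.88 / (41.0×10⁹ × 2.595×10^-6) = 8.199×10^-4 rad.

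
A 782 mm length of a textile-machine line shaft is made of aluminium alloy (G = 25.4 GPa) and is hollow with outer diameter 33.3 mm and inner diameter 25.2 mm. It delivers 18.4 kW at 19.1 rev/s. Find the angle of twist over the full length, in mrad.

58.2 mrad

ω = 2π·19.1 = 120.0 rad/s, so T = P/ω = 18.4×10³ / 120.0 = 153.3 N·m.
J = π(d_o⁴ − d_i⁴)/32 = π(0.0333⁴ − 0.0252⁴)/32 = 8.113×10^-8 m⁴.
θ = T·L/(G·J) = 153.3 × 0.782 / (25.4×10⁹ × 8.113×10^-8) = 0.05818 rad.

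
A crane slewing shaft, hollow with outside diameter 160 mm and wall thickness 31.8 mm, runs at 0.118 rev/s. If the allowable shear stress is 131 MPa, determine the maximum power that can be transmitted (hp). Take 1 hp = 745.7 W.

J = π(d_o⁴ − d_i⁴)/32 = π(0.160⁴ − 0.0964⁴)/32 = 5.586×10^-5 m⁴.
T_max = τ_allow·J/r = 1.31×10^8 × 5.586×10^-5 / 0.0800 = 91470 N·m.
ω = 2π·0.118 = 0.7414 rad/s, so P_max = T_max·ω = 6.782×10^4 W.

90.9 hp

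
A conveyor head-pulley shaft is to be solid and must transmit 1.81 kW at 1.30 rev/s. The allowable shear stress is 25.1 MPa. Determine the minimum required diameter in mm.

ω = 2π·1.30 = 8.168 rad/s, so T = P/ω = 1.81×10³ / 8.168 = 221.6 N·m.
For a solid shaft τ_max = 16T/(πd³), so d = (16T/(π τ_allow))^(1/3) = (16·221.6/(π·2.51×10^7))^(1/3) = 0.03556 m.

35.6 mm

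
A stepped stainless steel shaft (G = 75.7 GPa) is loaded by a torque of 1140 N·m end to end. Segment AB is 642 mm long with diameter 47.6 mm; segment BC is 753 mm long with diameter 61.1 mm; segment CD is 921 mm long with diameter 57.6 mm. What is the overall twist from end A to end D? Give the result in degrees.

2.31°

J_AB = π(0.0476)⁴/32 = 5.04×10^-7 m⁴; J_BC = π(0.0611)⁴/32 = 1.37×10^-6 m⁴; J_CD = π(0.0576)⁴/32 = 1.08×10^-6 m⁴.
θ = (T/G)·Σ L_i/J_i = (1140/75.7×10⁹)·(0.642/5.04×10^-7 + 0.753/1.37×10^-6 + 0.921/1.08×10^-6) = 0.04031 rad.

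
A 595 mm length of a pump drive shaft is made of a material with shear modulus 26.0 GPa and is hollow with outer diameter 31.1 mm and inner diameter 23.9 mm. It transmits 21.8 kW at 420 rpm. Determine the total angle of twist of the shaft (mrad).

190 mrad

ω = 2π·420/60 = 43.98 rad/s, so T = P/ω = 21.8×10³ / 43.98 = 495.7 N·m.
J = π(d_o⁴ − d_i⁴)/32 = π(0.0311⁴ − 0.0239⁴)/32 = 5.981×10^-8 m⁴.
θ = T·L/(G·J) = 495.7 × 0.595 / (26.0×10⁹ × 5.981×10^-8) = 0.1896 rad.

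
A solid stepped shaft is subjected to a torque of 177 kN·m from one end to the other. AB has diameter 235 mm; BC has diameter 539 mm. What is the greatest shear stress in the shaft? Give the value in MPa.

69.5 MPa

Under the same torque, τ_max = 16T/(πd³) is largest where d is smallest — segment AB (d = 235 mm).
τ_max = 16·177000/(π·(0.235)³) = 6.946×10^7 Pa.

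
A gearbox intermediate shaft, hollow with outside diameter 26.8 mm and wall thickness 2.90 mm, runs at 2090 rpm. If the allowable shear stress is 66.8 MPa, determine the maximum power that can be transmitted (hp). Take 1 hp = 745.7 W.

J = π(d_o⁴ − d_i⁴)/32 = π(0.0268⁴ − 0.0210⁴)/32 = 3.155×10^-8 m⁴.
T_max = τ_allow·J/r = 6.68×10^7 × 3.155×10^-8 / 0.0134 = 157.3 N·m.
ω = 2π·2090/60 = 218.9 rad/s, so P_max = T_max·ω = 3.443×10^4 W.

46.2 hp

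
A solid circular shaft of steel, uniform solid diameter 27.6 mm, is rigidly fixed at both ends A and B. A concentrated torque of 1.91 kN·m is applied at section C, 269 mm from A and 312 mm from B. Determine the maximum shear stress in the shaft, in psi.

36000 psi

With uniform GJ and both ends fixed, compatibility θ_AC = θ_CB gives T_A·a = T_B·b, together with T_A + T_B = T₀.
T_A = T₀·b/(a+b) = 1910·312/581.0 = 1026 N·m; T_B = 884.3 N·m.
τ in each portion: τ_AC = 2.48×10^8 Pa, τ_CB = 2.14×10^8 Pa; maximum is in AC.
τ_max = T_AC·r/J = 1026·0.0138/5.70×10^-8 = 2.485×10^8 Pa.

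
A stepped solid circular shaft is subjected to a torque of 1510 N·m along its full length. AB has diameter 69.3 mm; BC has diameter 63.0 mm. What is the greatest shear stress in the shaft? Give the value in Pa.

Under the same torque, τ_max = 16T/(πd³) is largest where d is smallest — segment BC (d = 63.0 mm).
τ_max = 16·1510/(π·(0.0630)³) = 3.076×10^7 Pa.

3.08e7 Pa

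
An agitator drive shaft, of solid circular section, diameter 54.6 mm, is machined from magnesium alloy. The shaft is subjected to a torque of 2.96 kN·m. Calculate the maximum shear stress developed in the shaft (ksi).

J = πd⁴/32 = π(0.0546)⁴/32 = 8.725×10^-7 m⁴.
τ_max = T·r/J = 2960 × 0.0273 / 8.725×10^-7 = 9.262×10^7 Pa.

13.4 ksi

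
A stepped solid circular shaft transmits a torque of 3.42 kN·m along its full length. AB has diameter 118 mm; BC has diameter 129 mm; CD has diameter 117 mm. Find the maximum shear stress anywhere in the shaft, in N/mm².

Under the same torque, τ_max = 16T/(πd³) is largest where d is smallest — segment CD (d = 117 mm).
τ_max = 16·3420/(π·(0.117)³) = 1.088×10^7 Pa.

10.9 N/mm²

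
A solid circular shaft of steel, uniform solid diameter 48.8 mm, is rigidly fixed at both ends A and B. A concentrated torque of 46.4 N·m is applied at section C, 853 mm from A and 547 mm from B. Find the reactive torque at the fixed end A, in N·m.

With uniform GJ and both ends fixed, compatibility θ_AC = θ_CB gives T_A·a = T_B·b, together with T_A + T_B = T₀.
T_A = T₀·b/(a+b) = 46.40·547/1400 = 18.13 N·m; T_B = 28.27 N·m.

18.1 N·m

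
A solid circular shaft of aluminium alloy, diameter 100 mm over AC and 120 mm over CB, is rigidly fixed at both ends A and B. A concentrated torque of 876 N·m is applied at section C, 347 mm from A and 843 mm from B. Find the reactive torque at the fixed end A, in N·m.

473 N·m

Compatibility: T_A·a/J_AC = T_B·b/J_CB with T_A + T_B = T₀.
J_AC = 9.82×10^-6 m⁴, J_CB = 2.04×10^-5 m⁴, so T_A = T₀·(J_AC/a)/((J_AC/a)+(J_CB/b)) = 472.6 N·m, T_B = 403.4 N·m.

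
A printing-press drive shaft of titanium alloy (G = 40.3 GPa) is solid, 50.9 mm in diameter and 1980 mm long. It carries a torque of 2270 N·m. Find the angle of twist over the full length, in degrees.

9.70°

J = πd⁴/32 = π(0.0509)⁴/32 = 6.590×10^-7 m⁴.
θ = T·L/(G·J) = 2270 × 1.98 / (40.3×10⁹ × 6.590×10^-7) = 0.1692 rad.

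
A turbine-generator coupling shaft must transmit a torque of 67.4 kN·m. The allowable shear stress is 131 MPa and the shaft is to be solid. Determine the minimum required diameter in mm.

138 mm

For a solid shaft τ_max = 16T/(πd³), so d = (16T/(π τ_allow))^(1/3) = (16·67400/(π·1.31×10^8))^(1/3) = 0.1379 m.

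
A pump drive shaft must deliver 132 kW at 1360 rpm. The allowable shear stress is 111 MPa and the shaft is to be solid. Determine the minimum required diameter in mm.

ω = 2π·1360/60 = 142.4 rad/s, so T = P/ω = 132×10³ / 142.4 = 926.8 N·m.
For a solid shaft τ_max = 16T/(πd³), so d = (16T/(π τ_allow))^(1/3) = (16·926.8/(π·1.11×10^8))^(1/3) = 0.03490 m.

34.9 mm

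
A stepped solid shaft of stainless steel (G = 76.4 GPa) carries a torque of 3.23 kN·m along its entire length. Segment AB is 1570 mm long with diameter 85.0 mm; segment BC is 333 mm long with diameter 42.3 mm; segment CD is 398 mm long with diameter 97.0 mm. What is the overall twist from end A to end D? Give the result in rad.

J_AB = π(0.0850)⁴/32 = 5.12×10^-6 m⁴; J_BC = π(0.0423)⁴/32 = 3.14×10^-7 m⁴; J_CD = π(0.0970)⁴/32 = 8.69×10^-6 m⁴.
θ = (T/G)·Σ L_i/J_i = (3230/76.4×10⁹)·(1.57/5.12×10^-6 + 0.333/3.14×10^-7 + 0.398/8.69×10^-6) = 0.05968 rad.

0.0597 rad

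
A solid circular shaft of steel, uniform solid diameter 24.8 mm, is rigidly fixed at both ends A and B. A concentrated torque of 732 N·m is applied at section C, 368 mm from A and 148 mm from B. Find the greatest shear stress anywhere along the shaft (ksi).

With uniform GJ and both ends fixed, compatibility θ_AC = θ_CB gives T_A·a = T_B·b, together with T_A + T_B = T₀.
T_A = T₀·b/(a+b) = 732.0·148/516.0 = 210.0 N·m; T_B = 522.0 N·m.
τ in each portion: τ_AC = 7.01×10^7 Pa, τ_CB = 1.74×10^8 Pa; maximum is in CB.
τ_max = T_CB·r/J = 522.0·0.0124/3.71×10^-8 = 1.743×10^8 Pa.

25.3 ksi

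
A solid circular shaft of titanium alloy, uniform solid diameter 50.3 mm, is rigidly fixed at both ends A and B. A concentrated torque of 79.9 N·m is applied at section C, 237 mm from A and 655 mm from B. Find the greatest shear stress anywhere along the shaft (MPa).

2.35 MPa

With uniform GJ and both ends fixed, compatibility θ_AC = θ_CB gives T_A·a = T_B·b, together with T_A + T_B = T₀.
T_A = T₀·b/(a+b) = 79.90·655/892.0 = 58.67 N·m; T_B = 21.23 N·m.
τ in each portion: τ_AC = 2.35×10^6 Pa, τ_CB = 8.50×10^5 Pa; maximum is in AC.
τ_max = T_AC·r/J = 58.67·0.0251/6.28×10^-7 = 2.348×10^6 Pa.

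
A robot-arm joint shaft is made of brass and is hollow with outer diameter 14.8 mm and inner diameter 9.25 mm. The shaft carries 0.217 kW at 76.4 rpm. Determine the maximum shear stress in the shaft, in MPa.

ω = 2π·76.4/60 = 8.001 rad/s, so T = P/ω = 0.217×10³ / 8.001 = 27.12 N·m.
J = π(d_o⁴ − d_i⁴)/32 = π(0.0148⁴ − 0.00925⁴)/32 = 3.992×10^-9 m⁴.
τ_max = T·r/J = 27.12 × 0.00740 / 3.992×10^-9 = 5.028×10^7 Pa.

50.3 MPa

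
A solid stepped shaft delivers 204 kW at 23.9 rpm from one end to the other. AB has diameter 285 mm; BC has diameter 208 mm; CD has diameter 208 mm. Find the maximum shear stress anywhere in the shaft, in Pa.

ω = 2π·23.9/60 = 2.503 rad/s, so T = P/ω = 204×10³ / 2.503 = 81510 N·m.
Under the same torque, τ_max = 16T/(πd³) is largest where d is smallest — segment BC (d = 208 mm).
τ_max = 16·81510/(π·(0.208)³) = 4.613×10^7 Pa.

4.61e7 Pa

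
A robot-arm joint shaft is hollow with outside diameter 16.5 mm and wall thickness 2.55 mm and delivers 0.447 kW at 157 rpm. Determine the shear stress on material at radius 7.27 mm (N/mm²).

35.2 N/mm²

ω = 2π·157/60 = 16.44 rad/s, so T = P/ω = 0.447×10³ / 16.44 = 27.19 N·m.
J = π(d_o⁴ − d_i⁴)/32 = π(0.0165⁴ − 0.0114⁴)/32 = 5.619×10^-9 m⁴.
Shear stress varies linearly with radius: τ = T·r/J = 27.19 × 0.00727 / 5.619×10^-9 = 3.518×10^7 Pa.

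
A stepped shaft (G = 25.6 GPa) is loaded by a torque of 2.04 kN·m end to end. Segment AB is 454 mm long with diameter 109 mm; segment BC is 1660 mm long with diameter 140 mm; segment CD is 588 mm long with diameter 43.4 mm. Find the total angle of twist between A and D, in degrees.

J_AB = π(0.109)⁴/32 = 1.39×10^-5 m⁴; J_BC = π(0.140)⁴/32 = 3.77×10^-5 m⁴; J_CD = π(0.0434)⁴/32 = 3.48×10^-7 m⁴.
θ = (T/G)·Σ L_i/J_i = (2040/25.6×10⁹)·(0.454/1.39×10^-5 + 1.66/3.77×10^-5 + 0.588/3.48×10^-7) = 0.1406 rad.

8.06°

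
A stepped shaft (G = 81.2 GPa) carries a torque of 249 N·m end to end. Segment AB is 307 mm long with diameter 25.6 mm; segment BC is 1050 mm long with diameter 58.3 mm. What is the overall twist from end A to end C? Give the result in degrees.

J_AB = π(0.0256)⁴/32 = 4.22×10^-8 m⁴; J_BC = π(0.0583)⁴/32 = 1.13×10^-6 m⁴.
θ = (T/G)·Σ L_i/J_i = (249.0/81.2×10⁹)·(0.307/4.22×10^-8 + 1.05/1.13×10^-6) = 0.02517 rad.

1.44°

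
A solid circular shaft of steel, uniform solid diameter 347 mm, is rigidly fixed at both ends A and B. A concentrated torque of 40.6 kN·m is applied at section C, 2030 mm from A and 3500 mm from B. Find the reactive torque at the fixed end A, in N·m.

25700 N·m

With uniform GJ and both ends fixed, compatibility θ_AC = θ_CB gives T_A·a = T_B·b, together with T_A + T_B = T₀.
T_A = T₀·b/(a+b) = 40600·3500/5530 = 25700 N·m; T_B = 14900 N·m.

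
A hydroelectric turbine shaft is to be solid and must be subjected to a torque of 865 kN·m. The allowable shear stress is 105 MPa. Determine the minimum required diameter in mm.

347 mm

For a solid shaft τ_max = 16T/(πd³), so d = (16T/(π τ_allow))^(1/3) = (16·865000/(π·1.05×10^8))^(1/3) = 0.3475 m.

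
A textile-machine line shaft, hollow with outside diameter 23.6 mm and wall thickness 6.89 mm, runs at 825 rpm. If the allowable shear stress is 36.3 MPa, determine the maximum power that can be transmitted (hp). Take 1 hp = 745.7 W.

10.5 hp

J = π(d_o⁴ − d_i⁴)/32 = π(0.0236⁴ − 0.00982⁴)/32 = 2.954×10^-8 m⁴.
T_max = τ_allow·J/r = 3.63×10^7 × 2.954×10^-8 / 0.0118 = 90.88 N·m.
ω = 2π·825/60 = 86.39 rad/s, so P_max = T_max·ω = 7851 W.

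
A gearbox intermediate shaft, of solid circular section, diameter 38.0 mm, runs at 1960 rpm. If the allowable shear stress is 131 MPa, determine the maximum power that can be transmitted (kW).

J = πd⁴/32 = π(0.0380)⁴/32 = 2.047×10^-7 m⁴.
T_max = τ_allow·J/r = 1.31×10^8 × 2.047×10^-7 / 0.0190 = 1411 N·m.
ω = 2π·1960/60 = 205.3 rad/s, so P_max = T_max·ω = 2.897×10^5 W.

290 kW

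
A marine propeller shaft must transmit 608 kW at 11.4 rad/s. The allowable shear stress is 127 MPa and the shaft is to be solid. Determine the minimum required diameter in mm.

ω = 11.4 rad/s, so T = P/ω = 608×10³ / 11.40 = 53330 N·m.
For a solid shaft τ_max = 16T/(πd³), so d = (16T/(π τ_allow))^(1/3) = (16·53330/(π·1.27×10^8))^(1/3) = 0.1288 m.

129 mm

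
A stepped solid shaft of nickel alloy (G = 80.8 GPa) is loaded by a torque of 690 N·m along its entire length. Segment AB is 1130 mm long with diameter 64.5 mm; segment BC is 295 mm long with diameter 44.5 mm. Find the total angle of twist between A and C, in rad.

J_AB = π(0.0645)⁴/32 = 1.70×10^-6 m⁴; J_BC = π(0.0445)⁴/32 = 3.85×10^-7 m⁴.
θ = (T/G)·Σ L_i/J_i = (690.0/80.8×10⁹)·(1.13/1.70×10^-6 + 0.295/3.85×10^-7) = 0.01222 rad.

0.0122 rad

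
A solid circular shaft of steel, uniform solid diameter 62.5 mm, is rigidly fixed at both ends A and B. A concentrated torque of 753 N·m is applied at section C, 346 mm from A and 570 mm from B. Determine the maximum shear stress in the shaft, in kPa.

9770 kPa

With uniform GJ and both ends fixed, compatibility θ_AC = θ_CB gives T_A·a = T_B·b, together with T_A + T_B = T₀.
T_A = T₀·b/(a+b) = 753.0·570/916.0 = 468.6 N·m; T_B = 284.4 N·m.
τ in each portion: τ_AC = 9.77×10^6 Pa, τ_CB = 5.93×10^6 Pa; maximum is in AC.
τ_max = T_AC·r/J = 468.6·0.0312/1.50×10^-6 = 9.775×10^6 Pa.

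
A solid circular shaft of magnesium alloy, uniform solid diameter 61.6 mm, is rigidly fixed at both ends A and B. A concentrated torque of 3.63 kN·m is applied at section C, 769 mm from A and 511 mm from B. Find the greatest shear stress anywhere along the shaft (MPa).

47.5 MPa

With uniform GJ and both ends fixed, compatibility θ_AC = θ_CB gives T_A·a = T_B·b, together with T_A + T_B = T₀.
T_A = T₀·b/(a+b) = 3630·511/1280 = 1449 N·m; T_B = 2181 N·m.
τ in each portion: τ_AC = 3.16×10^7 Pa, τ_CB = 4.75×10^7 Pa; maximum is in CB.
τ_max = T_CB·r/J = 2181·0.0308/1.41×10^-6 = 4.752×10^7 Pa.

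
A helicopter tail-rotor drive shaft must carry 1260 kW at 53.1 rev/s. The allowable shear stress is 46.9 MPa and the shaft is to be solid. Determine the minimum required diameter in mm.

ω = 2π·53.1 = 333.6 rad/s, so T = P/ω = 1260×10³ / 333.6 = 3777 N·m.
For a solid shaft τ_max = 16T/(πd³), so d = (16T/(π τ_allow))^(1/3) = (16·3777/(π·4.69×10^7))^(1/3) = 0.07430 m.

74.3 mm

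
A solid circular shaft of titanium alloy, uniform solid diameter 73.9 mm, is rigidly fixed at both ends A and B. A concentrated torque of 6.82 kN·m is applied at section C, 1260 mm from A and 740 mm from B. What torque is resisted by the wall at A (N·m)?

With uniform GJ and both ends fixed, compatibility θ_AC = θ_CB gives T_A·a = T_B·b, together with T_A + T_B = T₀.
T_A = T₀·b/(a+b) = 6820·740/2000 = 2523 N·m; T_B = 4297 N·m.

2520 N·m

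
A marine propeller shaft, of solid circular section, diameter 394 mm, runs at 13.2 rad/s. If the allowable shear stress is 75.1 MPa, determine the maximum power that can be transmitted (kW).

J = πd⁴/32 = π(0.394)⁴/32 = 2.366×10^-3 m⁴.
T_max = τ_allow·J/r = 7.51×10^7 × 2.366×10^-3 / 0.197 = 901900 N·m.
ω = 13.2 rad/s, so P_max = T_max·ω = 1.191×10^7 W.

11900 kW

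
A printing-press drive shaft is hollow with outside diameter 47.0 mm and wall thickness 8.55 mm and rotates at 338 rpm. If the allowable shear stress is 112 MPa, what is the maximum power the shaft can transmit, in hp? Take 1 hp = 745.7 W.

J = π(d_o⁴ − d_i⁴)/32 = π(0.0470⁴ − 0.0299⁴)/32 = 4.006×10^-7 m⁴.
T_max = τ_allow·J/r = 1.12×10^8 × 4.006×10^-7 / 0.0235 = 1909 N·m.
ω = 2π·338/60 = 35.40 rad/s, so P_max = T_max·ω = 6.758×10^4 W.

90.6 hp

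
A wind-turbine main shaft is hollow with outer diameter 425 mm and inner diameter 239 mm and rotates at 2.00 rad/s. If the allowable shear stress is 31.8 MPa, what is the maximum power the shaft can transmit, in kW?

863 kW

J = π(d_o⁴ − d_i⁴)/32 = π(0.425⁴ − 0.239⁴)/32 = 2.883×10^-3 m⁴.
T_max = τ_allow·J/r = 3.18×10^7 × 2.883×10^-3 / 0.212 = 431400 N·m.
ω = 2.00 rad/s, so P_max = T_max·ω = 8.628×10^5 W.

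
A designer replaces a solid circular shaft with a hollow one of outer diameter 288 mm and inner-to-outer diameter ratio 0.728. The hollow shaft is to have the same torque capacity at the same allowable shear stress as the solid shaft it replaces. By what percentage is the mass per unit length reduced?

Equal τ_max and T ⇒ the solid shaft needs d_s³ = d_o³(1−k⁴), so d_s = 288·(1−0.728⁴)^(1/3) = 258.0 mm.
Area ratio A_h/A_s = d_o²(1−k²)/d_s² = (1−k²)/(1−k⁴)^(2/3) = 0.5856.
Mass saving = 1 − 0.5856 = 41.4 %.

41.4 %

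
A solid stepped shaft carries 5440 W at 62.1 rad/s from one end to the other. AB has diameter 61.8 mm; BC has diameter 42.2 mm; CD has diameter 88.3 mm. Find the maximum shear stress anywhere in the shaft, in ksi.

ω = 62.1 rad/s, so T = P/ω = 5440 / 62.10 = 87.60 N·m.
Under the same torque, τ_max = 16T/(πd³) is largest where d is smallest — segment BC (d = 42.2 mm).
τ_max = 16·87.60/(π·(0.0422)³) = 5.937×10^6 Pa.

0.861 ksi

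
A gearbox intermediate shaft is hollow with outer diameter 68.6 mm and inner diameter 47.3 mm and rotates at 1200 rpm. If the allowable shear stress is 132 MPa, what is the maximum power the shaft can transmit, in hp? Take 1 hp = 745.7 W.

1090 hp

J = π(d_o⁴ − d_i⁴)/32 = π(0.0686⁴ − 0.0473⁴)/32 = 1.683×10^-6 m⁴.
T_max = τ_allow·J/r = 1.32×10^8 × 1.683×10^-6 / 0.0343 = 6476 N·m.
ω = 2π·1200/60 = 125.7 rad/s, so P_max = T_max·ω = 8.138×10^5 W.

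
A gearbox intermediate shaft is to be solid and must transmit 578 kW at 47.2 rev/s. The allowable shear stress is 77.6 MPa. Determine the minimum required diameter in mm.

50.4 mm

ω = 2π·47.2 = 296.6 rad/s, so T = P/ω = 578×10³ / 296.6 = 1949 N·m.
For a solid shaft τ_max = 16T/(πd³), so d = (16T/(π τ_allow))^(1/3) = (16·1949/(π·7.76×10^7))^(1/3) = 0.05039 m.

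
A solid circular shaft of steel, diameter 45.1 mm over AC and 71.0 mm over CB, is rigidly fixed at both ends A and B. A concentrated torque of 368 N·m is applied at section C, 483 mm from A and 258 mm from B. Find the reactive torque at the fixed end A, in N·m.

29.4 N·m

Compatibility: T_A·a/J_AC = T_B·b/J_CB with T_A + T_B = T₀.
J_AC = 4.06×10^-7 m⁴, J_CB = 2.49×10^-6 m⁴, so T_A = T₀·(J_AC/a)/((J_AC/a)+(J_CB/b)) = 29.44 N·m, T_B = 338.6 N·m.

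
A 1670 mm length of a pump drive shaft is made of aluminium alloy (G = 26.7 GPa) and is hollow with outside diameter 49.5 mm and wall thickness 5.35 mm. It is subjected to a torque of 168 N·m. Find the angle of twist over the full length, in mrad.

J = π(d_o⁴ − d_i⁴)/32 = π(0.0495⁴ − 0.0388⁴)/32 = 3.669×10^-7 m⁴.
θ = T·L/(G·J) = 168.0 × 1.67 / (26.7×10⁹ × 3.669×10^-7) = 0.02864 rad.

28.6 mrad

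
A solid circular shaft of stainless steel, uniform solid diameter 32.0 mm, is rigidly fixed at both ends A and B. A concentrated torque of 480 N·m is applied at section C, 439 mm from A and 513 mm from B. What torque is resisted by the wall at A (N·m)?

259 N·m

With uniform GJ and both ends fixed, compatibility θ_AC = θ_CB gives T_A·a = T_B·b, together with T_A + T_B = T₀.
T_A = T₀·b/(a+b) = 480.0·513/952.0 = 258.7 N·m; T_B = 221.3 N·m.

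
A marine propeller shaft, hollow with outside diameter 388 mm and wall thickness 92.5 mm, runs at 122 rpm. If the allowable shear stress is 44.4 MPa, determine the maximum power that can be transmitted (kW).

6020 kW

J = π(d_o⁴ − d_i⁴)/32 = π(0.388⁴ − 0.203⁴)/32 = 2.058×10^-3 m⁴.
T_max = τ_allow·J/r = 4.44×10^7 × 2.058×10^-3 / 0.194 = 471100 N·m.
ω = 2π·122/60 = 12.78 rad/s, so P_max = T_max·ω = 6.018×10^6 W.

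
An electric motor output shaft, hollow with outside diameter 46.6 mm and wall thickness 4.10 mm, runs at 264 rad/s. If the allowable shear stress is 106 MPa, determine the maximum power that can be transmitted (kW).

300 kW

J = π(d_o⁴ − d_i⁴)/32 = π(0.0466⁴ − 0.0384⁴)/32 = 2.495×10^-7 m⁴.
T_max = τ_allow·J/r = 1.06×10^8 × 2.495×10^-7 / 0.0233 = 1135 N·m.
ω = 264 rad/s, so P_max = T_max·ω = 2.997×10^5 W.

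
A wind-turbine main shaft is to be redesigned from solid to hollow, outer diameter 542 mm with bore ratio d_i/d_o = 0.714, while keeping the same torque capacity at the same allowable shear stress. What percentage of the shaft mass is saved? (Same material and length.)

Equal τ_max and T ⇒ the solid shaft needs d_s³ = d_o³(1−k⁴), so d_s = 542·(1−0.714⁴)^(1/3) = 490.3 mm.
Area ratio A_h/A_s = d_o²(1−k²)/d_s² = (1−k²)/(1−k⁴)^(2/3) = 0.5991.
Mass saving = 1 − 0.5991 = 40.1 %.

40.1 %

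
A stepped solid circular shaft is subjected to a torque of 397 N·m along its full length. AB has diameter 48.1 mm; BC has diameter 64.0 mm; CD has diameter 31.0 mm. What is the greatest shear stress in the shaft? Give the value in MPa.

Under the same torque, τ_max = 16T/(πd³) is largest where d is smallest — segment CD (d = 31.0 mm).
τ_max = 16·397.0/(π·(0.0310)³) = 6.787×10^7 Pa.

67.9 MPa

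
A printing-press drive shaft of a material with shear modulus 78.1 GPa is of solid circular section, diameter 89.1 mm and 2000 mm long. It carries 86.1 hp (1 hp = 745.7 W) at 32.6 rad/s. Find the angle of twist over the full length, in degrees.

ω = 32.6 rad/s, so T = P/ω = 86.1×745.7 / 32.60 = 1969 N·m.
J = πd⁴/32 = π(0.0891)⁴/32 = 6.187×10^-6 m⁴.
θ = T·L/(G·J) = 1969 × 2.00 / (78.1×10⁹ × 6.187×10^-6) = 8.151×10^-3 rad.

0.467°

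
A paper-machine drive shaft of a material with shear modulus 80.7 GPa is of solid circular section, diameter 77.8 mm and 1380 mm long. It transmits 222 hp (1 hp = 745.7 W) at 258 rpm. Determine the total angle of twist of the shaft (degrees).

1.67°

ω = 2π·258/60 = 27.02 rad/s, so T = P/ω = 222×745.7 / 27.02 = 6127 N·m.
J = πd⁴/32 = π(0.0778)⁴/32 = 3.597×10^-6 m⁴.
θ = T·L/(G·J) = 6127 × 1.38 / (80.7×10⁹ × 3.597×10^-6) = 0.02913 rad.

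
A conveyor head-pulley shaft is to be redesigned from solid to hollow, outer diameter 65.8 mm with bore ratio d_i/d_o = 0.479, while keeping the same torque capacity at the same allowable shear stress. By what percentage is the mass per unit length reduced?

20.1 %

Equal τ_max and T ⇒ the solid shaft needs d_s³ = d_o³(1−k⁴), so d_s = 65.8·(1−0.479⁴)^(1/3) = 64.62 mm.
Area ratio A_h/A_s = d_o²(1−k²)/d_s² = (1−k²)/(1−k⁴)^(2/3) = 0.7988.
Mass saving = 1 − 0.7988 = 20.1 %.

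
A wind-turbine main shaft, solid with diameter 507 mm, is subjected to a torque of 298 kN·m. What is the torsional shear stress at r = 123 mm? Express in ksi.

0.820 ksi

J = πd⁴/32 = π(0.507)⁴/32 = 6.487×10^-3 m⁴.
Shear stress varies linearly with radius: τ = T·r/J = 298000 × 0.123 / 6.487×10^-3 = 5.651×10^6 Pa.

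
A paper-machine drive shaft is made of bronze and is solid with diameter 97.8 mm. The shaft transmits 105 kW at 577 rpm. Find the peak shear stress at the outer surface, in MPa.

ω = 2π·577/60 = 60.42 rad/s, so T = P/ω = 105×10³ / 60.42 = 1738 N·m.
J = πd⁴/32 = π(0.0978)⁴/32 = 8.982×10^-6 m⁴.
τ_max = T·r/J = 1738 × 0.0489 / 8.982×10^-6 = 9.461×10^6 Pa.

9.46 MPa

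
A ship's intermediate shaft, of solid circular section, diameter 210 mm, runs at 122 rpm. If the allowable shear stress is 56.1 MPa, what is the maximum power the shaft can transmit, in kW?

1300 kW

J = πd⁴/32 = π(0.210)⁴/32 = 1.909×10^-4 m⁴.
T_max = τ_allow·J/r = 5.61×10^7 × 1.909×10^-4 / 0.105 = 102000 N·m.
ω = 2π·122/60 = 12.78 rad/s, so P_max = T_max·ω = 1.303×10^6 W.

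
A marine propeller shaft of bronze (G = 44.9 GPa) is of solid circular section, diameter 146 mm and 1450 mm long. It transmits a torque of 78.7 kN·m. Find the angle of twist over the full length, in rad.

J = πd⁴/32 = π(0.146)⁴/32 = 4.461×10^-5 m⁴.
θ = T·L/(G·J) = 78700 × 1.45 / (44.9×10⁹ × 4.461×10^-5) = 0.05698 rad.

0.0570 rad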